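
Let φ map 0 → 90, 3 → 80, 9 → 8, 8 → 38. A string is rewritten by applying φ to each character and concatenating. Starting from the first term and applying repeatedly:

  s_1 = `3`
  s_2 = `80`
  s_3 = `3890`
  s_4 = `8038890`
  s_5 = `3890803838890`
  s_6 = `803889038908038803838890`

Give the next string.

Rewriting the 24 symbols of 803889038908038803838890 one by one yields 38 90 80 38 38 8 90 80 38 8 90 38 90 80 38 38 90 80 38 80 38 38 8 90; concatenated:

389080383889080388903890803838908038803838890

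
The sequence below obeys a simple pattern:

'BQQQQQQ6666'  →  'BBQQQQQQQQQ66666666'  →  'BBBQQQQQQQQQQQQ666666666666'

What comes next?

The n-th term is n B's then 3n+3 Q's then 4n 6's (n = 1, 2, …).
For the next term, n = 4, so the run lengths are 4, 15, 16.

BBBBQQQQQQQQQQQQQQQ6666666666666666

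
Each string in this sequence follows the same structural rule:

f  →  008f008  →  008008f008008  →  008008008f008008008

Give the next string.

008008008008f008008008008

Every step adds 008 to the front and 008 to the end of the previous string.
So the next term is 008·008008008f008008008·008.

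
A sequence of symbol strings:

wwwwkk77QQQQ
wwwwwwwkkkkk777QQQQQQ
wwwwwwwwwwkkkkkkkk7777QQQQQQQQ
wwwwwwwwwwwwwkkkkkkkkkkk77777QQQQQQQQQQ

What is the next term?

wwwwwwwwwwwwwwwwkkkkkkkkkkkkkk777777QQQQQQQQQQQQ

Reading off run lengths: w runs 4, 7, 10, 13; k runs 2, 5, 8, 11; 7 runs 2, 3, 4, 5; Q runs 4, 6, 8, 10 — each is linear in n (n = 1, 2, …).
At n = 5 the blocks have lengths 16, 14, 6, 12.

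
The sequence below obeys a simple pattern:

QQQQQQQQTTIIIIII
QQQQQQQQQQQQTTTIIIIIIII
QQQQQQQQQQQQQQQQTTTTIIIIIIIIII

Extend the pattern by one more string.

QQQQQQQQQQQQQQQQQQQQTTTTTIIIIIIIIIIII

Term n consists of 4n Q's, followed by n T's, followed by 2n+2 I's, where the shown terms are n = 2, 3, 4.
For the next term, n = 5, so the run lengths are 20, 5, 12.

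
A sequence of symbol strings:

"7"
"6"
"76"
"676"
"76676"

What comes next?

67676676

Each term (from the third on) is the two preceding terms concatenated in order: term 3 = 7·6 = 76.
So term 6 is 676·76676.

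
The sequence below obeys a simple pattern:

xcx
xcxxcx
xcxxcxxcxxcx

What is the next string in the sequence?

Every step duplicates the string.
One more doubling of xcxxcxxcxxcx gives the answer.

xcxxcxxcxxcxxcxxcxxcxxcx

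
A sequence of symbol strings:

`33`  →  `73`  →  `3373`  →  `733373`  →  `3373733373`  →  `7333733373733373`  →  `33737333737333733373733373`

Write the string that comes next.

Each term (from the third on) is the two preceding terms concatenated in order: term 3 = 33·73 = 3373.
Continuing: 7333733373733373 · 33737333737333733373733373 gives term 8.

733373337373337333737333737333733373733373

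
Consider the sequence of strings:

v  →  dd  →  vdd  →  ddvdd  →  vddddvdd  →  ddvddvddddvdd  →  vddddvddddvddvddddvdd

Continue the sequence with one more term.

ddvddvddddvddvddddvddddvddvddddvdd

This is a Fibonacci-style word recurrence s(k) = s(k−2)·s(k−1): e.g. v·dd = vdd.
Continuing: ddvddvddddvdd · vddddvddddvddvddddvdd gives term 8.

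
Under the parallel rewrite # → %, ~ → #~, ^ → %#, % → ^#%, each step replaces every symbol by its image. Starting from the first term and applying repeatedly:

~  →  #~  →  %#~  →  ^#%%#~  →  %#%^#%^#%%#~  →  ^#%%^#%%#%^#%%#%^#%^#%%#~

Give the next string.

Replace each of the 25 characters of ^#%%^#%%#%^#%%#%^#%^#%%#~ in place — %# % ^#% ^#% %# % ^#% ^#% % ^#% %# % ^#% ^#% % ^#% %# % ^#% %# % ^#% ^#% % #~ — and concatenate.

%#%^#%^#%%#%^#%^#%%^#%%#%^#%^#%%^#%%#%^#%%#%^#%^#%%#~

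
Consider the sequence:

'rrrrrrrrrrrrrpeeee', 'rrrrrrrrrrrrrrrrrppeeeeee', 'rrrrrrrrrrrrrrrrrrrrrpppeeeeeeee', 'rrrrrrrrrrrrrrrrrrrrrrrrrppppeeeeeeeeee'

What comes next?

rrrrrrrrrrrrrrrrrrrrrrrrrrrrrpppppeeeeeeeeeeee

The n-th term is 4n+1 r's then n-2 p's then 2n-2 e's, where the shown terms are n = 3, 4, 5, 6.
Setting n = 7 gives 29, 5, 12 characters in each block.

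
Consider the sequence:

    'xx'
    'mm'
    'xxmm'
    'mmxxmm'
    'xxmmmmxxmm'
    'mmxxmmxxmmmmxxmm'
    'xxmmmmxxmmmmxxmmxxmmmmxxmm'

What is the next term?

mmxxmmxxmmmmxxmmxxmmmmxxmmmmxxmmxxmmmmxxmm

From term 3 onward, concatenate the second-to-last term with the last: xx·mm = xxmm, mm·xxmm = mmxxmm, …
Continuing: mmxxmmxxmmmmxxmm · xxmmmmxxmmmmxxmmxxmmmmxxmm gives term 8.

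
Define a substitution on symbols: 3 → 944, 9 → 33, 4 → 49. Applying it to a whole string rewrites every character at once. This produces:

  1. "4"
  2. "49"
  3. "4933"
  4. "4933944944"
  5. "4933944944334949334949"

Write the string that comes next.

Applying the rule to each of the 22 symbols of 4933944944334949334949 gives the pieces 49 33 944 944 33 49 49 33 49 49 944 944 49 33 49 33 944 944 49 33 49 33, which concatenate to the answer.

49339449443349493349499449444933493394494449334933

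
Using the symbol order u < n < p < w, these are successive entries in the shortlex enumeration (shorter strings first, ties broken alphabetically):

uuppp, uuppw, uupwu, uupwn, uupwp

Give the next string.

The successor of uupwp increments the rightmost position that isn't already w and resets every position after it to u.

uupww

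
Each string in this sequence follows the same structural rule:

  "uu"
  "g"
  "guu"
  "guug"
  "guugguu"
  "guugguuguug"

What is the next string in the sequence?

Each term (from the third on) is the previous term followed by the one before it: term 3 = g·uu = guu.
Continuing: guugguuguug · guugguu gives term 7.

guugguuguugguugguu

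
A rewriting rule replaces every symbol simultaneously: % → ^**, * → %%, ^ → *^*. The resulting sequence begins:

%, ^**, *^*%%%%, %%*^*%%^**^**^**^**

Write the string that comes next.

φ(%%*^*%%^**^**^**^**) expands symbol-by-symbol to ^** ^** %% *^* %% ^** ^** *^* %% %% *^* %% %% *^* %% %% *^* %% %%; joining the 19 pieces gives the next term.

^**^**%%*^*%%^**^***^*%%%%*^*%%%%*^*%%%%*^*%%%%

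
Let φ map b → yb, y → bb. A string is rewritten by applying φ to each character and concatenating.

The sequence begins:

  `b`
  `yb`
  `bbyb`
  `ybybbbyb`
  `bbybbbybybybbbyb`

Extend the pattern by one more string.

Applying the rule to each of the 16 symbols of bbybbbybybybbbyb gives the pieces yb yb bb yb yb yb bb yb bb yb bb yb yb yb bb yb, which concatenate to the answer.

ybybbbybybybbbybbbybbbybybybbbyb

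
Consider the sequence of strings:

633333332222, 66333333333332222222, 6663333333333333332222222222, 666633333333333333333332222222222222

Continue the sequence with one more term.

The n-th term is n 6's then 4n+3 3's then 3n+1 2's (n = 1, 2, …).
Setting n = 5 gives 5, 23, 16 characters in each block.

66666333333333333333333333332222222222222222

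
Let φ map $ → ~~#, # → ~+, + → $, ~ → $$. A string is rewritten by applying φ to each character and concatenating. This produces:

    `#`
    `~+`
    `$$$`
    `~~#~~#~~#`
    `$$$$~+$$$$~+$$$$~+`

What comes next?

Applying the rule to each of the 18 symbols of $$$$~+$$$$~+$$$$~+ gives the pieces ~~# ~~# ~~# ~~# $$ $ ~~# ~~# ~~# ~~# $$ $ ~~# ~~# ~~# ~~# $$ $, which concatenate to the answer.

~~#~~#~~#~~#$$$~~#~~#~~#~~#$$$~~#~~#~~#~~#$$$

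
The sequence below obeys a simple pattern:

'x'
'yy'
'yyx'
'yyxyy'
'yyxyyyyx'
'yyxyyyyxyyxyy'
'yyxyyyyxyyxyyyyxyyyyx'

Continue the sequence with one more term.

yyxyyyyxyyxyyyyxyyyyxyyxyyyyxyyxyy

This is a Fibonacci-style word recurrence s(k) = s(k−1)·s(k−2): e.g. yy·x = yyx.
So term 8 is yyxyyyyxyyxyyyyxyyyyx·yyxyyyyxyyxyy.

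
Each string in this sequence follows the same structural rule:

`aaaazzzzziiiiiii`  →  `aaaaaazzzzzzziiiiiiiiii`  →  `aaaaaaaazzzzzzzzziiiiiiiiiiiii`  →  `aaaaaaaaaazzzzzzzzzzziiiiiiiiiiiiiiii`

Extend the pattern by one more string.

aaaaaaaaaaaazzzzzzzzzzzzziiiiiiiiiiiiiiiiiii

Each string has the form a^{2n-2} z^{2n-1} i^{3n-2}, where the shown terms are n = 3, 4, 5, 6.
Setting n = 7 gives 12, 13, 19 characters in each block.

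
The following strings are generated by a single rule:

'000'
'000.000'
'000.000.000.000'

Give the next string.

000.000.000.000.000.000.000.000

Each string is two copies of the previous one joined by '.'.
One more doubling of 000.000.000.000 gives the answer.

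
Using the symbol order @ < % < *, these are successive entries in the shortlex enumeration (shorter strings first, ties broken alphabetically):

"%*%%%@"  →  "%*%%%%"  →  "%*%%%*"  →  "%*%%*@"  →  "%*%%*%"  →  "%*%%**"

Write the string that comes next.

Find the rightmost character of %*%%** below *, bump it to the next letter, and reset everything to its right to @.

%*%*@@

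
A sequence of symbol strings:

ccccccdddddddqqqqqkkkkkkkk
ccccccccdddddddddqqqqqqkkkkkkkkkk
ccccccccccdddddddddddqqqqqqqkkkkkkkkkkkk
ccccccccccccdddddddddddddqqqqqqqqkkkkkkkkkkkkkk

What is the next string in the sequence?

ccccccccccccccdddddddddddddddqqqqqqqqqkkkkkkkkkkkkkkkk

The n-th term is 2n c's then 2n+1 d's then n+2 q's then 2n+2 k's, where the shown terms are n = 3, 4, 5, 6.
For the next term, n = 7, so the run lengths are 14, 15, 9, 16.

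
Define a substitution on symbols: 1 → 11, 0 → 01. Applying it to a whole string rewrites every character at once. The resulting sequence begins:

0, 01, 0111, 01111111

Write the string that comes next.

Rewriting each symbol of 01111111: 0→01, 1→11, 1→11, 1→11, 1→11, 1→11, 1→11, 1→11, which concatenates to 01 11 11 11 11 11 11 11.

0111111111111111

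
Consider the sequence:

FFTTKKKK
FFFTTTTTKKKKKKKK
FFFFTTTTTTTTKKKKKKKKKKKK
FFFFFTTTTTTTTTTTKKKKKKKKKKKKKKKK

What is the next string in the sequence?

FFFFFFTTTTTTTTTTTTTTKKKKKKKKKKKKKKKKKKKK

Reading off run lengths: F runs 2, 3, 4, 5; T runs 2, 5, 8, 11; K runs 4, 8, 12, 16 — each is linear in n (n = 1, 2, …).
At n = 5 the blocks have lengths 6, 14, 20.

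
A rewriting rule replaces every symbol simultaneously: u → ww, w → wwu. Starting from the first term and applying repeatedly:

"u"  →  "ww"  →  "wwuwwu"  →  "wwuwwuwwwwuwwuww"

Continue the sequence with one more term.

Rewriting the 16 symbols of wwuwwuwwwwuwwuww one by one yields wwu wwu ww wwu wwu ww wwu wwu wwu wwu ww wwu wwu ww wwu wwu; concatenated:

wwuwwuwwwwuwwuwwwwuwwuwwuwwuwwwwuwwuwwwwuwwu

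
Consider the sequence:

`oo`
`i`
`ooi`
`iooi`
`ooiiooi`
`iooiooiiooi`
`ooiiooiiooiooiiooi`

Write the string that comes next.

iooiooiiooiooiiooiiooiooiiooi

From term 3 onward, concatenate the second-to-last term with the last: oo·i = ooi, i·ooi = iooi, …
The next term joins iooiooiiooi and ooiiooiiooiooiiooi.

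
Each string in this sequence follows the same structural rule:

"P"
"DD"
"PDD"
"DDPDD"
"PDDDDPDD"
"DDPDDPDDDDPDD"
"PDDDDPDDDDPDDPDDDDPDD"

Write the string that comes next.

DDPDDPDDDDPDDPDDDDPDDDDPDDPDDDDPDD

This is a Fibonacci-style word recurrence s(k) = s(k−2)·s(k−1): e.g. P·DD = PDD.
Continuing: DDPDDPDDDDPDD · PDDDDPDDDDPDDPDDDDPDD gives term 8.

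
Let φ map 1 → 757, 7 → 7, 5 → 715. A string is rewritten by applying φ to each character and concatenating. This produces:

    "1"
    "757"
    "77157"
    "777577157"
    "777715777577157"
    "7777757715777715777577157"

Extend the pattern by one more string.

Applying the rule to each of the 25 symbols of 7777757715777715777577157 gives the pieces 7 7 7 7 7 715 7 7 757 715 7 7 7 7 757 715 7 7 7 715 7 7 757 715 7, which concatenate to the answer.

77777715777577157777757715777715777577157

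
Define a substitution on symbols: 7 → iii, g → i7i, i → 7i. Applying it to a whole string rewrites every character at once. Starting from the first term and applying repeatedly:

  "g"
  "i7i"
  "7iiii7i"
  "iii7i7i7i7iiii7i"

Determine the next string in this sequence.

φ(iii7i7i7i7iiii7i) expands symbol-by-symbol to 7i 7i 7i iii 7i iii 7i iii 7i iii 7i 7i 7i 7i iii 7i; joining the 16 pieces gives the next term.

7i7i7iiii7iiii7iiii7iiii7i7i7i7iiii7i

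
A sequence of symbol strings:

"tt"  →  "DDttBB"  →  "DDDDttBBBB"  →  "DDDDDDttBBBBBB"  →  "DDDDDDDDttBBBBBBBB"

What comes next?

Every step adds DD to the front and BB to the end of the previous string.
Applying this once more to DDDDDDDDttBBBBBBBB:

DDDDDDDDDDttBBBBBBBBBB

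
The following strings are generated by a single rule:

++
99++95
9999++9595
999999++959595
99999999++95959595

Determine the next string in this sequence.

s(k+1) = 99·s(k)·95, so each term gains 99 as a prefix and 95 as a suffix.
So the next term is 99·99999999++95959595·95.

9999999999++9595959595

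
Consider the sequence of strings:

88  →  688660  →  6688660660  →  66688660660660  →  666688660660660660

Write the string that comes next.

6666688660660660660660

s(k+1) = 6·s(k)·660, so each term gains 6 as a prefix and 660 as a suffix.
So the next term is 6·666688660660660660·660.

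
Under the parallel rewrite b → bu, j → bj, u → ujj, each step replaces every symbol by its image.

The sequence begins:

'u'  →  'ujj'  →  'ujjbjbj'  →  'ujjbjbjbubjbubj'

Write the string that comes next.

ujjbjbjbubjbubjbuujjbubjbuujjbubj

Replace each of the 15 characters of ujjbjbjbubjbubj in place — ujj bj bj bu bj bu bj bu ujj bu bj bu ujj bu bj — and concatenate.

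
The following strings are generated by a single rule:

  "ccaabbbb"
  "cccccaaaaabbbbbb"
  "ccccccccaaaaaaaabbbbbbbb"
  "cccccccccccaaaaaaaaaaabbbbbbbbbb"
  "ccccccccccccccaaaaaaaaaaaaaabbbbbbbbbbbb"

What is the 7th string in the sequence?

ccccccccccccccccccccaaaaaaaaaaaaaaaaaaaabbbbbbbbbbbbbbbb

Reading off run lengths: c runs 2, 5, 8, 11, 14; a runs 2, 5, 8, 11, 14; b runs 4, 6, 8, 10, 12 — each is linear in n (n = 1, 2, …).
At n = 7 the blocks have lengths 20, 20, 16.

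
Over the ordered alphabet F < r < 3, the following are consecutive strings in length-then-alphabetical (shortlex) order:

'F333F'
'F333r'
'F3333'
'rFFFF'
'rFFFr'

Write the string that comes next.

Find the rightmost character of rFFFr below 3, bump it to the next letter, and reset everything to its right to F.

rFFF3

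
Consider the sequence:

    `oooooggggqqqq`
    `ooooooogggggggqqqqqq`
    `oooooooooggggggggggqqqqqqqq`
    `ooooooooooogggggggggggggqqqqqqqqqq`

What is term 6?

The n-th term is 2n+1 o's then 3n-2 g's then 2n q's, where the shown terms are n = 2, 3, 4, 5.
For term 6, n = 7, so the run lengths are 15, 19, 14.

ooooooooooooooogggggggggggggggggggqqqqqqqqqqqqqq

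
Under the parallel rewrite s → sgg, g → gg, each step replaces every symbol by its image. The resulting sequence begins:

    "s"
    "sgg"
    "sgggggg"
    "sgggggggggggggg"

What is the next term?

Applying the rule to each of the 15 symbols of sgggggggggggggg gives the pieces sgg gg gg gg gg gg gg gg gg gg gg gg gg gg gg, which concatenate to the answer.

sgggggggggggggggggggggggggggggg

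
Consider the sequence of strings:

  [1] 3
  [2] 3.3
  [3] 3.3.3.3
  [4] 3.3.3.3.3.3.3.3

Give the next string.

Each string is two copies of the previous one joined by '.'.
One more doubling of 3.3.3.3.3.3.3.3 gives the answer.

3.3.3.3.3.3.3.3.3.3.3.3.3.3.3.3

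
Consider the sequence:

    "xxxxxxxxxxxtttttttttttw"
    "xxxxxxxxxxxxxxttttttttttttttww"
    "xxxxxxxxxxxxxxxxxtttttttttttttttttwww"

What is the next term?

Term n consists of 3n+2 x's, followed by 3n+2 t's, followed by n-2 w's, where the shown terms are n = 3, 4, 5.
At n = 6 the blocks have lengths 20, 20, 4.

xxxxxxxxxxxxxxxxxxxxttttttttttttttttttttwwww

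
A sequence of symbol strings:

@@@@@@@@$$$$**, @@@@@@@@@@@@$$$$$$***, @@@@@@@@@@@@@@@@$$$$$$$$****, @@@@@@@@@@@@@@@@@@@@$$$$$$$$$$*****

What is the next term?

@@@@@@@@@@@@@@@@@@@@@@@@$$$$$$$$$$$$******

Term n consists of 4n @'s, followed by 2n $'s, followed by n *'s, where the shown terms are n = 2, 3, 4, 5.
Setting n = 6 gives 24, 12, 6 characters in each block.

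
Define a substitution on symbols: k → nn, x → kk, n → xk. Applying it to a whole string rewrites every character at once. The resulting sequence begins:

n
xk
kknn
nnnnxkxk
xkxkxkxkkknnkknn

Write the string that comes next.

kknnkknnkknnkknnnnnnxkxknnnnxkxk

Applying the rule to each of the 16 symbols of xkxkxkxkkknnkknn gives the pieces kk nn kk nn kk nn kk nn nn nn xk xk nn nn xk xk, which concatenate to the answer.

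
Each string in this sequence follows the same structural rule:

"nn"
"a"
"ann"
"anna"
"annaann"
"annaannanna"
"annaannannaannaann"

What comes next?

annaannannaannaannannaannanna

Each term (from the third on) is the previous term followed by the one before it: term 3 = a·nn = ann.
So term 8 is annaannannaannaann·annaannanna.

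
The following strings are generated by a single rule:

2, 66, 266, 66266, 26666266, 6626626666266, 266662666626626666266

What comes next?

From term 3 onward, concatenate the second-to-last term with the last: 2·66 = 266, 66·266 = 66266, …
Continuing: 6626626666266 · 266662666626626666266 gives term 8.

6626626666266266662666626626666266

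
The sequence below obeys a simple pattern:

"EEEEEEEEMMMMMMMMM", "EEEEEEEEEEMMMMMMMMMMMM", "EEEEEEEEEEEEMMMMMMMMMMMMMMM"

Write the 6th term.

EEEEEEEEEEEEEEEEEEMMMMMMMMMMMMMMMMMMMMMMMM

The n-th term is 2n+2 E's then 3n M's, where the shown terms are n = 3, 4, 5.
At n = 8 the blocks have lengths 18, 24.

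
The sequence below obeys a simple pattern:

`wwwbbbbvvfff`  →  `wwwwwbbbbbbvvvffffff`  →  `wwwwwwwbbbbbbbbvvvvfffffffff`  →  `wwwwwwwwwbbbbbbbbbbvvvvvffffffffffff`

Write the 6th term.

wwwwwwwwwwwwwbbbbbbbbbbbbbbvvvvvvvffffffffffffffffff

Term n consists of 2n+1 w's, followed by 2n+2 b's, followed by n+1 v's, followed by 3n f's (n = 1, 2, …).
Setting n = 6 gives 13, 14, 7, 18 characters in each block.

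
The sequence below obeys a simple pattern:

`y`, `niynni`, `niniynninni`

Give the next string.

nininiynninninni

Every step adds ni to the front and nni to the end of the previous string.
So the next term is ni·niniynninni·nni.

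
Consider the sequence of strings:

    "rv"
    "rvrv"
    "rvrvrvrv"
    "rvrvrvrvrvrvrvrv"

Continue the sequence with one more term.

rvrvrvrvrvrvrvrvrvrvrvrvrvrvrvrv

Each string is two copies of the previous one concatenated.
So the next term is two copies of rvrvrvrvrvrvrvrv.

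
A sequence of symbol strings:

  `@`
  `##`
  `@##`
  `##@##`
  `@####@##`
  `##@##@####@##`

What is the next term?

@####@####@##@####@##

From term 3 onward, concatenate the second-to-last term with the last: @·## = @##, ##·@## = ##@##, …
Continuing: @####@## · ##@##@####@## gives term 7.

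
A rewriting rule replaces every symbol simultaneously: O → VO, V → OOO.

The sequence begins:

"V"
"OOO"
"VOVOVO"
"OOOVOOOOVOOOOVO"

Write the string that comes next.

VOVOVOOOOVOVOVOVOOOOVOVOVOVOOOOVO

Replace each of the 15 characters of OOOVOOOOVOOOOVO in place — VO VO VO OOO VO VO VO VO OOO VO VO VO VO OOO VO — and concatenate.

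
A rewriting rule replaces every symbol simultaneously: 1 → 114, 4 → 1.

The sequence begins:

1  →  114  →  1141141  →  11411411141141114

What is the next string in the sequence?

Rewriting the 17 symbols of 11411411141141114 one by one yields 114 114 1 114 114 1 114 114 114 1 114 114 1 114 114 114 1; concatenated:

11411411141141114114114111411411141141141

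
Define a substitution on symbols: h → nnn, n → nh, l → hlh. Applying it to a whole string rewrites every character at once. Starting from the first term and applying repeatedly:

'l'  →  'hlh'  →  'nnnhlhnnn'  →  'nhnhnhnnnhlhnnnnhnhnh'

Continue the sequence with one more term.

Applying the rule to each of the 21 symbols of nhnhnhnnnhlhnnnnhnhnh gives the pieces nh nnn nh nnn nh nnn nh nh nh nnn hlh nnn nh nh nh nh nnn nh nnn nh nnn, which concatenate to the answer.

nhnnnnhnnnnhnnnnhnhnhnnnhlhnnnnhnhnhnhnnnnhnnnnhnnn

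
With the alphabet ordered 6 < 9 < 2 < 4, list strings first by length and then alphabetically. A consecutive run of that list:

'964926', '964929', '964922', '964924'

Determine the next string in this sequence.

Treat 964924 as a base-4 numeral over the given alphabet and add one, carrying through any trailing 4's.

964946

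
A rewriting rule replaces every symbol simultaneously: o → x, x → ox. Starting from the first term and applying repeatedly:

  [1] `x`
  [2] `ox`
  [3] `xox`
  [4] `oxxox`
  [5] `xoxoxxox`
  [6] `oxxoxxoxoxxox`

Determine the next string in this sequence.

xoxoxxoxoxxoxxoxoxxox

Applying the rule to each of the 13 symbols of oxxoxxoxoxxox gives the pieces x ox ox x ox ox x ox x ox ox x ox, which concatenate to the answer.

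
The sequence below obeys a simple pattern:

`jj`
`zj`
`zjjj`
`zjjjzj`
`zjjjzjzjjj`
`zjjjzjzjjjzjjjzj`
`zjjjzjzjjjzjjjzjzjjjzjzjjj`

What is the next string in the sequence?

zjjjzjzjjjzjjjzjzjjjzjzjjjzjjjzjzjjjzjjjzj

From term 3 onward, concatenate the last term with the second-to-last: zj·jj = zjjj, zjjj·zj = zjjjzj, …
So term 8 is zjjjzjzjjjzjjjzjzjjjzjzjjj·zjjjzjzjjjzjjjzj.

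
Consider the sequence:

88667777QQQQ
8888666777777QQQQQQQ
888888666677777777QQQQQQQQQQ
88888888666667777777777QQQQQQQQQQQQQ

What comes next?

8888888888666666777777777777QQQQQQQQQQQQQQQQ

The n-th term is 2n-2 8's then n 6's then 2n 7's then 3n-2 Q's, where the shown terms are n = 2, 3, 4, 5.
For the next term, n = 6, so the run lengths are 10, 6, 12, 16.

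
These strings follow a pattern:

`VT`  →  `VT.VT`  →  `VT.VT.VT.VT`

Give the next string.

Every step duplicates the string with '.' between the halves.
One more doubling of VT.VT.VT.VT gives the answer.

VT.VT.VT.VT.VT.VT.VT.VT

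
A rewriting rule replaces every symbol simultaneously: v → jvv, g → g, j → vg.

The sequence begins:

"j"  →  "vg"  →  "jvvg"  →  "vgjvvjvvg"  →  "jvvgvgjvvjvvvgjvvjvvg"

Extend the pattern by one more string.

vgjvvjvvgjvvgvgjvvjvvvgjvvjvvjvvgvgjvvjvvvgjvvjvvg

Applying the rule to each of the 21 symbols of jvvgvgjvvjvvvgjvvjvvg gives the pieces vg jvv jvv g jvv g vg jvv jvv vg jvv jvv jvv g vg jvv jvv vg jvv jvv g, which concatenate to the answer.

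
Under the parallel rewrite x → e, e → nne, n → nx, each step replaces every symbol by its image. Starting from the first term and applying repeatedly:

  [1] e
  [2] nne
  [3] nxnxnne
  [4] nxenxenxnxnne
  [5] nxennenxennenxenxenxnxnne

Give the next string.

nxennenxnxnnenxennenxnxnnenxennenxennenxenxenxnxnne

φ(nxennenxennenxenxenxnxnne) expands symbol-by-symbol to nx e nne nx nx nne nx e nne nx nx nne nx e nne nx e nne nx e nx e nx nx nne; joining the 25 pieces gives the next term.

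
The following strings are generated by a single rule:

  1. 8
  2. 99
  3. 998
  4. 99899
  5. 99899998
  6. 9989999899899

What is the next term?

998999989989999899998

From term 3 onward, concatenate the last term with the second-to-last: 99·8 = 998, 998·99 = 99899, …
So term 7 is 9989999899899·99899998.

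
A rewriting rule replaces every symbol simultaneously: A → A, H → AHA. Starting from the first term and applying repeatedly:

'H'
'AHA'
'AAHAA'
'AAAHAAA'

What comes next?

Rewriting each symbol of AAAHAAA: A→A, A→A, A→A, H→AHA, A→A, A→A, A→A, which concatenates to A A A AHA A A A.

AAAAHAAAA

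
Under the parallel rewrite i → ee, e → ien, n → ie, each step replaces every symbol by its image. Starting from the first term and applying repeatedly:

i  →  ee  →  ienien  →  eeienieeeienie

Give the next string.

ienieneeienieeeienienieneeienieeeien

Applying the rule to each of the 14 symbols of eeienieeeienie gives the pieces ien ien ee ien ie ee ien ien ien ee ien ie ee ien, which concatenate to the answer.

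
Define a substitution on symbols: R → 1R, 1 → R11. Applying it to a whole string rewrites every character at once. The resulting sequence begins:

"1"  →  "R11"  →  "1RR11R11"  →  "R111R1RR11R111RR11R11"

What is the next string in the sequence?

1RR11R11R111RR111R1RR11R111RR11R11R111R1RR11R111RR11R11

φ(R111R1RR11R111RR11R11) expands symbol-by-symbol to 1R R11 R11 R11 1R R11 1R 1R R11 R11 1R R11 R11 R11 1R 1R R11 R11 1R R11 R11; joining the 21 pieces gives the next term.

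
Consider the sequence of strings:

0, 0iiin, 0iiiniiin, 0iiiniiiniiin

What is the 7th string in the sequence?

Every step adds iiin to the end: s(k+1) = s(k)·iiin.
From 0iiiniiiniiin, 3 further steps: 0iiiniiiniiin → 0iiiniiiniiiniiin → 0iiiniiiniiiniiiniiin → (answer).

0iiiniiiniiiniiiniiiniiin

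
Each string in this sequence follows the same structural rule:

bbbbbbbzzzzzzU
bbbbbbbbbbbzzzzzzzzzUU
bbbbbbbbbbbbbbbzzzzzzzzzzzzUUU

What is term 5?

Reading off run lengths: b runs 7, 11, 15; z runs 6, 9, 12; U runs 1, 2, 3 — each is linear in n (n = 1, 2, …).
At n = 5 the blocks have lengths 23, 18, 5.

bbbbbbbbbbbbbbbbbbbbbbbzzzzzzzzzzzzzzzzzzUUUUU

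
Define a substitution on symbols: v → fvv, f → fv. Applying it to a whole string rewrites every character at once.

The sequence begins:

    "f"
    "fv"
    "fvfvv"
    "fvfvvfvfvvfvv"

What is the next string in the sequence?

Replace each of the 13 characters of fvfvvfvfvvfvv in place — fv fvv fv fvv fvv fv fvv fv fvv fvv fv fvv fvv — and concatenate.

fvfvvfvfvvfvvfvfvvfvfvvfvvfvfvvfvv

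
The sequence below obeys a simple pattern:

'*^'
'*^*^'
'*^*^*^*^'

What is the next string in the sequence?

Every step duplicates the string.
So the next term is two copies of *^*^*^*^.

*^*^*^*^*^*^*^*^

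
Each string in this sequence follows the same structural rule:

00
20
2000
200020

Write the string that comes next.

Each term (from the third on) is the previous term followed by the one before it: term 3 = 20·00 = 2000.
Continuing: 200020 · 2000 gives term 5.

2000202000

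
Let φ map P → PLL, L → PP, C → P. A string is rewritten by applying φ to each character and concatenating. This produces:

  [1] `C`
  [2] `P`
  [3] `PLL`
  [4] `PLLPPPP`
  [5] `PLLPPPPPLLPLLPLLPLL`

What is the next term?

PLLPPPPPLLPLLPLLPLLPLLPPPPPLLPPPPPLLPPPPPLLPPPP

φ(PLLPPPPPLLPLLPLLPLL) expands symbol-by-symbol to PLL PP PP PLL PLL PLL PLL PLL PP PP PLL PP PP PLL PP PP PLL PP PP; joining the 19 pieces gives the next term.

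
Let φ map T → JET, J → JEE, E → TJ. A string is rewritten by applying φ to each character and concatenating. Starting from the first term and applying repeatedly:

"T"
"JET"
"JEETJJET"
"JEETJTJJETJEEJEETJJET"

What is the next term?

Rewriting the 21 symbols of JEETJTJJETJEEJEETJJET one by one yields JEE TJ TJ JET JEE JET JEE JEE TJ JET JEE TJ TJ JEE TJ TJ JET JEE JEE TJ JET; concatenated:

JEETJTJJETJEEJETJEEJEETJJETJEETJTJJEETJTJJETJEEJEETJJET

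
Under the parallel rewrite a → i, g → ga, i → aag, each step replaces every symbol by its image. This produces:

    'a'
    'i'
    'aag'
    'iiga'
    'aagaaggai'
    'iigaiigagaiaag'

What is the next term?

aagaaggaiaagaaggaigaiaagiiga

φ(iigaiigagaiaag) expands symbol-by-symbol to aag aag ga i aag aag ga i ga i aag i i ga; joining the 14 pieces gives the next term.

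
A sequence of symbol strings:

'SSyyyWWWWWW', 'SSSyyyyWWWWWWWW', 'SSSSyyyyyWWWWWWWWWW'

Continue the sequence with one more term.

SSSSSyyyyyyWWWWWWWWWWWW

Term n consists of n S's, followed by n+1 y's, followed by 2n+2 W's, where the shown terms are n = 2, 3, 4.
For the next term, n = 5, so the run lengths are 5, 6, 12.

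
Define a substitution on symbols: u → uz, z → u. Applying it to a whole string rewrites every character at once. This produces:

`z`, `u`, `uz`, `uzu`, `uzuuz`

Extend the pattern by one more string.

uzuuzuzu

Rewriting each symbol of uzuuz: u→uz, z→u, u→uz, u→uz, z→u, which concatenates to uz u uz uz u.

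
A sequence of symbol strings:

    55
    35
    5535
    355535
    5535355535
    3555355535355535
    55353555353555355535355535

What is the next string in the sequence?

355535553535553555353555353555355535355535

This is a Fibonacci-style word recurrence s(k) = s(k−2)·s(k−1): e.g. 55·35 = 5535.
The next term joins 3555355535355535 and 55353555353555355535355535.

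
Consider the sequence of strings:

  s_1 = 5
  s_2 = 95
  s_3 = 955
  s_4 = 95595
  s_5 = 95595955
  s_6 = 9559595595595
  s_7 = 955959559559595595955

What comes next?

9559595595595955959559559595595595

From term 3 onward, concatenate the last term with the second-to-last: 95·5 = 955, 955·95 = 95595, …
The next term joins 955959559559595595955 and 9559595595595.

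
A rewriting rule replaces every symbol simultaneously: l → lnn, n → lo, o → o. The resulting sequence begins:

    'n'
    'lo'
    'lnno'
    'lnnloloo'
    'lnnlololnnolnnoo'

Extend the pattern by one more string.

Rewriting the 16 symbols of lnnlololnnolnnoo one by one yields lnn lo lo lnn o lnn o lnn lo lo o lnn lo lo o o; concatenated:

lnnlololnnolnnolnnloloolnnlolooo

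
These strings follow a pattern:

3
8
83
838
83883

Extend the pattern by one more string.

83883838

From term 3 onward, concatenate the last term with the second-to-last: 8·3 = 83, 83·8 = 838, …
Continuing: 83883 · 838 gives term 6.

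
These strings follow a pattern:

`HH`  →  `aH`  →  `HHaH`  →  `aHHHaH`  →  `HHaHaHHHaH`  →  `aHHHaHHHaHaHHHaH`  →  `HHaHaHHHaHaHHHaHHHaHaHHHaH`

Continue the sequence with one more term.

aHHHaHHHaHaHHHaHHHaHaHHHaHaHHHaHHHaHaHHHaH

From term 3 onward, concatenate the second-to-last term with the last: HH·aH = HHaH, aH·HHaH = aHHHaH, …
So term 8 is aHHHaHHHaHaHHHaH·HHaHaHHHaHaHHHaHHHaHaHHHaH.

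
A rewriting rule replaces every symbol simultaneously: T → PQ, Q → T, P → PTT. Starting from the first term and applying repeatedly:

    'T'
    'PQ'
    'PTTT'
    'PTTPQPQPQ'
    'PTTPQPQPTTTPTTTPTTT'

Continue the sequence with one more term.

Rewriting the 19 symbols of PTTPQPQPTTTPTTTPTTT one by one yields PTT PQ PQ PTT T PTT T PTT PQ PQ PQ PTT PQ PQ PQ PTT PQ PQ PQ; concatenated:

PTTPQPQPTTTPTTTPTTPQPQPQPTTPQPQPQPTTPQPQPQ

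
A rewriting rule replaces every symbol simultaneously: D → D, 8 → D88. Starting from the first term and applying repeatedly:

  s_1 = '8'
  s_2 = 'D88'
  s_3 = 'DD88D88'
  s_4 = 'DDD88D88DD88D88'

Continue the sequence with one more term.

Replace each of the 15 characters of DDD88D88DD88D88 in place — D D D D88 D88 D D88 D88 D D D88 D88 D D88 D88 — and concatenate.

DDDD88D88DD88D88DDD88D88DD88D88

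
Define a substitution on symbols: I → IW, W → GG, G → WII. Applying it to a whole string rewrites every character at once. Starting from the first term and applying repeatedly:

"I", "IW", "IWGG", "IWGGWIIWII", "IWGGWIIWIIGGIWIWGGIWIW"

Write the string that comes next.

Applying the rule to each of the 22 symbols of IWGGWIIWIIGGIWIWGGIWIW gives the pieces IW GG WII WII GG IW IW GG IW IW WII WII IW GG IW GG WII WII IW GG IW GG, which concatenate to the answer.

IWGGWIIWIIGGIWIWGGIWIWWIIWIIIWGGIWGGWIIWIIIWGGIWGG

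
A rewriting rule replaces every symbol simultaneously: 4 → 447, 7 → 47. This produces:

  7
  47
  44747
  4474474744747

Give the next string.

4474474744744747447474474474744747

φ(4474474744747) expands symbol-by-symbol to 447 447 47 447 447 47 447 47 447 447 47 447 47; joining the 13 pieces gives the next term.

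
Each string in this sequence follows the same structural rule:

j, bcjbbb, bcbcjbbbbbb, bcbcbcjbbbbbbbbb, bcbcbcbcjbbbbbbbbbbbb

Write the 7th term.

s(k+1) = bc·s(k)·bbb, so each term gains bc as a prefix and bbb as a suffix.
From bcbcbcbcjbbbbbbbbbbbb, 2 further steps: bcbcbcbcjbbbbbbbbbbbb → bcbcbcbcbcjbbbbbbbbbbbbbbb → (answer).

bcbcbcbcbcbcjbbbbbbbbbbbbbbbbbb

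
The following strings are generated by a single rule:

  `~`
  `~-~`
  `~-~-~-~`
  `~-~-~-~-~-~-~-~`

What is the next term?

Every step duplicates the string with '-' between the halves.
Doubling ~-~-~-~-~-~-~-~ with '-' between the halves:

~-~-~-~-~-~-~-~-~-~-~-~-~-~-~-~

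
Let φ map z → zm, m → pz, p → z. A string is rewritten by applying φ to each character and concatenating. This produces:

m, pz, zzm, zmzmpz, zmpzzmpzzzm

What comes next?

zmpzzzmzmpzzzmzmzmpz

Rewriting each symbol of zmpzzmpzzzm: z→zm, m→pz, p→z, z→zm, z→zm, m→pz, p→z, z→zm, z→zm, z→zm, m→pz, which concatenates to zm pz z zm zm pz z zm zm zm pz.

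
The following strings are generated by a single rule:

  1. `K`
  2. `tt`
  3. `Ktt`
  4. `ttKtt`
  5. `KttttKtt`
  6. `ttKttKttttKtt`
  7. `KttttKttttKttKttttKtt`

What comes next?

ttKttKttttKttKttttKttttKttKttttKtt

From term 3 onward, concatenate the second-to-last term with the last: K·tt = Ktt, tt·Ktt = ttKtt, …
Continuing: ttKttKttttKtt · KttttKttttKttKttttKtt gives term 8.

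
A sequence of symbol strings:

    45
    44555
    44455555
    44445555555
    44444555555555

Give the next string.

44444455555555555

Each string has the form 4^{n} 5^{2n-1} (n = 1, 2, …).
At n = 6 the blocks have lengths 6, 11.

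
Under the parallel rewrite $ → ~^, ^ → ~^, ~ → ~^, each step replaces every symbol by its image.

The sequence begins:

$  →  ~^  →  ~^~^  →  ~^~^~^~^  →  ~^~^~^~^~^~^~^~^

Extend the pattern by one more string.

~^~^~^~^~^~^~^~^~^~^~^~^~^~^~^~^

Replace each of the 16 characters of ~^~^~^~^~^~^~^~^ in place — ~^ ~^ ~^ ~^ ~^ ~^ ~^ ~^ ~^ ~^ ~^ ~^ ~^ ~^ ~^ ~^ — and concatenate.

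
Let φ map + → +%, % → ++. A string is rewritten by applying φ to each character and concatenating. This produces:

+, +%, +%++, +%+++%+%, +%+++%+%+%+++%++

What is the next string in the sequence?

Applying the rule to each of the 16 symbols of +%+++%+%+%+++%++ gives the pieces +% ++ +% +% +% ++ +% ++ +% ++ +% +% +% ++ +% +%, which concatenate to the answer.

+%+++%+%+%+++%+++%+++%+%+%+++%+%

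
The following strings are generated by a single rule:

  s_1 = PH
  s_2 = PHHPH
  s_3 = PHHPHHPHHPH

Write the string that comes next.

PHHPHHPHHPHHPHHPHHPHHPH

Every step duplicates the string with 'H' between the halves.
So the next term is two copies of PHHPHHPHHPH with 'H' between the halves.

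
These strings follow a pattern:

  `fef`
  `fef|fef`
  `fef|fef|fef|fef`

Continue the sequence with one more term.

Every step duplicates the string with '|' between the halves.
One more doubling of fef|fef|fef|fef gives the answer.

fef|fef|fef|fef|fef|fef|fef|fef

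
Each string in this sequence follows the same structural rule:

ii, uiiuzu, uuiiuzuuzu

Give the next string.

s(k+1) = u·s(k)·uzu, so each term gains u as a prefix and uzu as a suffix.
So the next term is u·uuiiuzuuzu·uzu.

uuuiiuzuuzuuzu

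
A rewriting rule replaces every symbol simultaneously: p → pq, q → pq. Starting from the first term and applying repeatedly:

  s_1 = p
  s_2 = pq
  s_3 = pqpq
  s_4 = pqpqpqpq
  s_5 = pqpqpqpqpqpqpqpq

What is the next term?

pqpqpqpqpqpqpqpqpqpqpqpqpqpqpqpq

φ(pqpqpqpqpqpqpqpq) expands symbol-by-symbol to pq pq pq pq pq pq pq pq pq pq pq pq pq pq pq pq; joining the 16 pieces gives the next term.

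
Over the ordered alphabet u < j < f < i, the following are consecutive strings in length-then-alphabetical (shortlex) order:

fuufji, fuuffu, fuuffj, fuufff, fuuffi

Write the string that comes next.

The successor of fuuffi increments the rightmost position that isn't already i and resets every position after it to u.

fuufiu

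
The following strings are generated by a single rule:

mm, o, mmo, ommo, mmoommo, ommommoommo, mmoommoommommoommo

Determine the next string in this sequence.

This is a Fibonacci-style word recurrence s(k) = s(k−2)·s(k−1): e.g. mm·o = mmo.
So term 8 is ommommoommo·mmoommoommommoommo.

ommommoommommoommoommommoommo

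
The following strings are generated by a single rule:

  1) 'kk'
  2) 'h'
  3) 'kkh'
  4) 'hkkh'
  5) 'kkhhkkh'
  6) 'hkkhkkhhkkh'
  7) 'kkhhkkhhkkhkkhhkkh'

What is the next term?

hkkhkkhhkkhkkhhkkhhkkhkkhhkkh

Each term (from the third on) is the two preceding terms concatenated in order: term 3 = kk·h = kkh.
The next term joins hkkhkkhhkkh and kkhhkkhhkkhkkhhkkh.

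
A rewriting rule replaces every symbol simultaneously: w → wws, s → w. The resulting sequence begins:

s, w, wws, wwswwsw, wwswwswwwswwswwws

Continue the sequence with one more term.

φ(wwswwswwwswwswwws) expands symbol-by-symbol to wws wws w wws wws w wws wws wws w wws wws w wws wws wws w; joining the 17 pieces gives the next term.

wwswwswwwswwswwwswwswwswwwswwswwwswwswwsw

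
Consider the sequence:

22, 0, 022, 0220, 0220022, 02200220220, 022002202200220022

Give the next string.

02200220220022002202200220220

This is a Fibonacci-style word recurrence s(k) = s(k−1)·s(k−2): e.g. 0·22 = 022.
Continuing: 022002202200220022 · 02200220220 gives term 8.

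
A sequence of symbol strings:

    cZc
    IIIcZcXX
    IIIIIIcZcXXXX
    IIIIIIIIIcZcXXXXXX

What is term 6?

IIIIIIIIIIIIIIIcZcXXXXXXXXXX

s(k+1) = III·s(k)·XX, so each term gains III as a prefix and XX as a suffix.
From IIIIIIIIIcZcXXXXXX, 2 further steps: IIIIIIIIIcZcXXXXXX → IIIIIIIIIIIIcZcXXXXXXXX → (answer).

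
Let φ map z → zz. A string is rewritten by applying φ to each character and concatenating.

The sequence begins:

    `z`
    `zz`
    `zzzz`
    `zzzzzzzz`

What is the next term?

Rewriting each symbol of zzzzzzzz: z→zz, z→zz, z→zz, z→zz, z→zz, z→zz, z→zz, z→zz, which concatenates to zz zz zz zz zz zz zz zz.

zzzzzzzzzzzzzzzz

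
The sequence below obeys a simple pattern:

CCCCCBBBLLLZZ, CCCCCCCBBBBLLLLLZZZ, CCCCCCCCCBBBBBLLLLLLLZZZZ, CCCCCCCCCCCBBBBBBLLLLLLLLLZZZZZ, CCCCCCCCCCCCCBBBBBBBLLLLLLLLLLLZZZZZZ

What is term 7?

Each string has the form C^{2n+1} B^{n+1} L^{2n-1} Z^{n}, where the shown terms are n = 2, 3, 4, 5, 6.
For term 7, n = 8, so the run lengths are 17, 9, 15, 8.

CCCCCCCCCCCCCCCCCBBBBBBBBBLLLLLLLLLLLLLLLZZZZZZZZ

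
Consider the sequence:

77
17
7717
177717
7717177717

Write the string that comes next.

This is a Fibonacci-style word recurrence s(k) = s(k−2)·s(k−1): e.g. 77·17 = 7717.
Continuing: 177717 · 7717177717 gives term 6.

1777177717177717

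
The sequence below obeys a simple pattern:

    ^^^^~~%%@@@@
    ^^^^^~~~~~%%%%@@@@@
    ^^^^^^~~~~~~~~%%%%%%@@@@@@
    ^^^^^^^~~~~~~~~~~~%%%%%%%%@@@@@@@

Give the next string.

Each string has the form ^^{n+3} ~^{3n-1} %^{2n} @^{n+3} (n = 1, 2, …).
At n = 5 the blocks have lengths 8, 14, 10, 8.

^^^^^^^^~~~~~~~~~~~~~~%%%%%%%%%%@@@@@@@@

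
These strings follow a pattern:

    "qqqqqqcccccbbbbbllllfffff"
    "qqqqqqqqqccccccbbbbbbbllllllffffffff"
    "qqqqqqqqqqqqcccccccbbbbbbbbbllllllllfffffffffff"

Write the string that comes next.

qqqqqqqqqqqqqqqccccccccbbbbbbbbbbbllllllllllffffffffffffff

Term n consists of 3n q's, followed by n+3 c's, followed by 2n+1 b's, followed by 2n l's, followed by 3n-1 f's, where the shown terms are n = 2, 3, 4.
For the next term, n = 5, so the run lengths are 15, 8, 11, 10, 14.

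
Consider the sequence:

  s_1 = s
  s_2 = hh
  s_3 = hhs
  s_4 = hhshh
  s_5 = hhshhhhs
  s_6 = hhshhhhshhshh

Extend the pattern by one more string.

From term 3 onward, concatenate the last term with the second-to-last: hh·s = hhs, hhs·hh = hhshh, …
So term 7 is hhshhhhshhshh·hhshhhhs.

hhshhhhshhshhhhshhhhs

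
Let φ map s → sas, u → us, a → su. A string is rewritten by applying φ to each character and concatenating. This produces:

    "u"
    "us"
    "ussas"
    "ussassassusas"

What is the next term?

Rewriting the 13 symbols of ussassassusas one by one yields us sas sas su sas sas su sas sas us sas su sas; concatenated:

ussassassusassassusassasussassusas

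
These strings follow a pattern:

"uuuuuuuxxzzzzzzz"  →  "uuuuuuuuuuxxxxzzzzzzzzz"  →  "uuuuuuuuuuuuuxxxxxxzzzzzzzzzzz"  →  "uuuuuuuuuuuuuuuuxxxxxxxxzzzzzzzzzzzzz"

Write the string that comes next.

uuuuuuuuuuuuuuuuuuuxxxxxxxxxxzzzzzzzzzzzzzzz

The n-th term is 3n+1 u's then 2n-2 x's then 2n+3 z's, where the shown terms are n = 2, 3, 4, 5.
For the next term, n = 6, so the run lengths are 19, 10, 15.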